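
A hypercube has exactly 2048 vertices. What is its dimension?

2^n = 2048 ⇒ n = log_2(2048) = 11.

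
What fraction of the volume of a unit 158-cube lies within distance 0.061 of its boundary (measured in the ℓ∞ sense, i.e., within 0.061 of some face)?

1 - (1 - 2·0.061)^158 = 1 - 0.878^158 ≈ 0.9999999988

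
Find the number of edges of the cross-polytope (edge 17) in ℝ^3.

Each 1-face is the convex hull of 2 vertices, one chosen as ±e_i from each of 2 distinct axes: 2^2·C(3,2) = 12.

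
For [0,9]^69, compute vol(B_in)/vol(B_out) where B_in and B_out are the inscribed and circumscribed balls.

Volume scales as r^n, and r_in/r_out = 1/√69, giving (1/√69)^69 ≈ 3.62833e-64.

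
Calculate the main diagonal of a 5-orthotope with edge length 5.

Diagonal = √5 · 5 ≈ 11.1803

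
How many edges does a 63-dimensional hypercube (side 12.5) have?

An n-cube has n·2^(n-1) edges. With n = 63: 63·4611686018427387904 = 290536219160925437952.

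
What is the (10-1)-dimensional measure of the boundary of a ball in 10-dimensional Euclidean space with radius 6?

|∂B_10(6)| = 839808·π^5 ≈ 2.56998e+08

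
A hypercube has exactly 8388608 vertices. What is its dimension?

Since 2^n = 8388608, we have n = 23.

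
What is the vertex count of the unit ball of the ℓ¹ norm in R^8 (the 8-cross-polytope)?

The vertices are ±e_1, ..., ±e_8, so there are 2·8 = 16.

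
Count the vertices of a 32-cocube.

The vertices are ±e_1, ..., ±e_32, so there are 2·32 = 64.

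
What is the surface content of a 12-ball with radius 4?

|∂B_12(4)| = 1048576·π^6/15 ≈ 6.7206e+07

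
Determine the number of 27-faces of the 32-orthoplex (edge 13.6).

Number of 27-faces = 2^(27+1) · C(32,27+1) = 268435456 · 35960 = 9652938997760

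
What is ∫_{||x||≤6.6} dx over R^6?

The n-ball volume is π^(n/2)·r^n/Γ(n/2+1). With n=6, r=6.6: V ≈ 427132.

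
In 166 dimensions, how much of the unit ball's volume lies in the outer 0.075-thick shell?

Shell fraction = 1 - (1-0.075)^166 ≈ 0.9999976038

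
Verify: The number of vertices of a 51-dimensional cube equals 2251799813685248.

True. The 51-cube has 2^51 = 2251799813685248 vertices.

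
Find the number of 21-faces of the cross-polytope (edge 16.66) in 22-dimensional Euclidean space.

Each 21-face is the convex hull of 22 vertices, one chosen as ±e_i from each of 22 distinct axes: 2^22·C(22,22) = 4194304.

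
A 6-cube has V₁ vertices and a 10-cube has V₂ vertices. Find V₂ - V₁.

V₁ = 2^6 = 64. V₂ = 2^10 = 1024. V₂ - V₁ = 960.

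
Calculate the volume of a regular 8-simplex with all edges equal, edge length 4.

V_8 = √(9) · 4^8 / (8! · 2^(8/2)) ≈ 0.304762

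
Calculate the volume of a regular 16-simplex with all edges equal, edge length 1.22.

V_16 = √(17) · 1.22^16 / (16! · 2^(16/2)) ≈ 1.85405e-14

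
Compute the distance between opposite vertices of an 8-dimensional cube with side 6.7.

d = √(6.7² + 6.7² + ... + 6.7²) [8 terms] = √(8·6.7²) = 6.7√8 ≈ 18.9505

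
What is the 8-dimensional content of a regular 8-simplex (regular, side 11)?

Volume = 11^8 · √(9/2^8) / 8! ≈ 996.833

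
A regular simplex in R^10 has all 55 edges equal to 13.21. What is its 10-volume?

V = (13.21^10 / 10!) · √((10+1) / 2^10) ≈ 4621.8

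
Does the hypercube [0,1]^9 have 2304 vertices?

False. The 9-cube has 2^9 = 512 vertices.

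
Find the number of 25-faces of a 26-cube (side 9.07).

An n-cube has C(n,k)·2^(n-k) k-faces. Here C(26,25)·2^1 = 26·2 = 52.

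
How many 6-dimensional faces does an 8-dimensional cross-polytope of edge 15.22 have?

An n-cross-polytope has 2^(k+1)·C(n,k+1) k-faces. Here 2^7·C(8,7) = 128·8 = 1024.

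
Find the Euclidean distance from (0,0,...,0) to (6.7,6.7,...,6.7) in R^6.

||(6.7,6.7,...,6.7)|| = √(6)·6.7 ≈ 16.4116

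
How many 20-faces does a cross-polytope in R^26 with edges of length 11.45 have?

Number of 20-faces = 2^(20+1) · C(26,20+1) = 2097152 · 65780 = 137950658560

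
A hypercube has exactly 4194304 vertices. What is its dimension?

Since 2^n = 4194304, we have n = 22.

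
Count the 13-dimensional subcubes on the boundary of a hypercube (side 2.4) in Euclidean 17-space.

Choose 13 of 17 axes to span the face (C(17,13) = 2380 ways), then fix each of the remaining 4 coordinates at one of its two extreme values (2^4 = 16 ways): 2380·16 = 38080.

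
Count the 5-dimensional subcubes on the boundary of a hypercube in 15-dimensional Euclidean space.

Number of 5-faces = C(15,5) · 2^(15-5) = 3003 · 1024 = 3075072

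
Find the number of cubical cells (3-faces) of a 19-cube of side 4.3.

An n-cube has C(n,k)·2^(n-k) k-faces. Here C(19,3)·2^16 = 969·65536 = 63504384.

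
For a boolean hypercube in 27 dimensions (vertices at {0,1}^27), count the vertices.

Number of vertices = 2^27 = 134217728.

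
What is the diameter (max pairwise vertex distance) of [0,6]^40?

Diagonal = √40 · 6 ≈ 37.9473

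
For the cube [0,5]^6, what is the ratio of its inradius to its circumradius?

For an n-cube of any side s, the inradius is s/2 and the circumradius is s√n/2, so the ratio is 1/√6 ≈ 0.408248.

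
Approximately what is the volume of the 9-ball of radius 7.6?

V_9(7.6) = π^(9/2) · (7.6)^9 / Γ(9/2 + 1) ≈ 2.79023e+08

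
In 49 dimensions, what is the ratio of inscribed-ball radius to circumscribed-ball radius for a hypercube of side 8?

r_in / r_out = (8/2) / (8√49/2) = 1/√49 ≈ 0.142857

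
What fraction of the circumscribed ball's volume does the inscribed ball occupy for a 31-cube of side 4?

Volume scales as r^n, and r_in/r_out = 1/√31, giving (1/√31)^31 ≈ 7.65409e-24.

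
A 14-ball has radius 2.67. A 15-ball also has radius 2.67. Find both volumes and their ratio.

V_14(2.67) ≈ 560759. V_15(2.67) ≈ 953013. Ratio V_14/V_15 ≈ 0.5884.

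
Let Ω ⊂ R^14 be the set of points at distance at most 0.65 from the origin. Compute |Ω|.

V_14(0.65) = π^(14/2) · (0.65)^14 / Γ(14/2 + 1) ≈ 0.00144014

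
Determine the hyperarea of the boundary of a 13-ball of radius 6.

|∂B_13(6)| = 10319560704·π^6/385 ≈ 2.57691e+10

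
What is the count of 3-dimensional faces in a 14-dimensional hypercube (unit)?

Choose 3 of 14 axes to span the face (C(14,3) = 364 ways), then fix each of the remaining 11 coordinates at one of its two extreme values (2^11 = 2048 ways): 364·2048 = 745472.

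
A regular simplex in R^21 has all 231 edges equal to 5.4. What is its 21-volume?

V_21 = √(22) · 5.4^21 / (21! · 2^(21/2)) ≈ 1.52167e-07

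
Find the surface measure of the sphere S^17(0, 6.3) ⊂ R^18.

|∂B_18(6.3)| ≈ 5.73651e+13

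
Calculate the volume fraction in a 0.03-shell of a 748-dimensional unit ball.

V(inner)/V(outer) = ((1-0.03)/1)^748 ≈ 1.274e-10, so the shell fraction is 1 - 1.274e-10.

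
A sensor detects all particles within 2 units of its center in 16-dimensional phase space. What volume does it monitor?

The n-ball volume is π^(n/2)·r^n/Γ(n/2+1). With n=16, r=2: V = 512·π^8/315 ≈ 15422.6.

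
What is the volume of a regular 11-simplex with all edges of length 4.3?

V_11 = √(12) · 4.3^11 / (11! · 2^(11/2)) ≈ 0.0178206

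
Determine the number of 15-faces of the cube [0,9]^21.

f_15(21-cube) = (21 choose 15) · 2^6 = 3472896.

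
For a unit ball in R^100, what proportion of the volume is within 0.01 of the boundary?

Shell fraction = 1 - (1-0.01)^100 ≈ 0.633968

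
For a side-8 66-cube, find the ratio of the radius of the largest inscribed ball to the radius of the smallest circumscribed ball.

Ratio = (s/2)/(s√66/2) = 66^(-1/2) ≈ 0.123091.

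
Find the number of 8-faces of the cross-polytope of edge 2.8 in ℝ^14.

f_8(14-orthoplex) = 2^9 · (14 choose 9) = 1025024.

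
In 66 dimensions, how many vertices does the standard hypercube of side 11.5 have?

An n-cube has 2^n vertices; for n = 66 that is 2^66 = 73786976294838206464.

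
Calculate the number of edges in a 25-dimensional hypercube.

Each of the 2^25 = 33554432 vertices has degree 25; total edges = 25·2^25/2 = 419430400.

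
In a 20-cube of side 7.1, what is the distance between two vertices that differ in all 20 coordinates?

Diagonal = √20 · 7.1 ≈ 31.7522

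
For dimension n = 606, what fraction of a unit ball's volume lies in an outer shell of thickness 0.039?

1 - (1-0.039)^606 ≈ 1 - 3.391e-11 ≈ (100 - 3.39e-09)%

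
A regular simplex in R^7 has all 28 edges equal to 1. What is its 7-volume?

V_7 = √(8) · 1^7 / (7! · 2^(7/2)) ≈ 4.96032e-05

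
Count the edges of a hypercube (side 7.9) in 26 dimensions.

Number of 1-faces = C(26,1)·2^(26-1) = 26·33554432 = 872415232.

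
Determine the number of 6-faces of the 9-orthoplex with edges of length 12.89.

Each 6-face is the convex hull of 7 vertices, one chosen as ±e_i from each of 7 distinct axes: 2^7·C(9,7) = 4608.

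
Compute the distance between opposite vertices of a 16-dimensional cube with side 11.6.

d = √(11.6² + 11.6² + ... + 11.6²) [16 terms] = √(16·11.6²) = 11.6√16 = 46.4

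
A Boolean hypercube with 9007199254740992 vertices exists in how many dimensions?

Since 2^n = 9007199254740992, we have n = 53.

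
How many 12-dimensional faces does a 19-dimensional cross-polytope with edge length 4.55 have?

Each 12-face is the convex hull of 13 vertices, one chosen as ±e_i from each of 13 distinct axes: 2^13·C(19,13) = 222265344.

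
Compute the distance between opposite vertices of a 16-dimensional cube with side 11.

The space diagonal of an n-cube of side s is s√n. Here 11·√16 = 44.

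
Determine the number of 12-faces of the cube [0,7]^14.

Choose 12 of 14 axes to span the face (C(14,12) = 91 ways), then fix each of the remaining 2 coordinates at one of its two extreme values (2^2 = 4 ways): 91·4 = 364.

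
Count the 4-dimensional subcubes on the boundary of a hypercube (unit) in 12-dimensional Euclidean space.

f_4(12-cube) = (12 choose 4) · 2^8 = 126720.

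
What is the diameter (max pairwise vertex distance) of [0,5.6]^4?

Diagonal = √4 · 5.6 = 11.2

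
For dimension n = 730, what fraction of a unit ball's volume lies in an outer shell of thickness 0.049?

1 - (1-0.049)^730 ≈ 1 - 1.18e-16 ≈ (100 - 1.11e-14)%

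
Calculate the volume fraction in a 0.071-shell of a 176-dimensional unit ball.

1 - (1-0.071)^176 ≈ 0.9999976516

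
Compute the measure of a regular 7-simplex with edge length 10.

For a regular n-simplex with edge a, V = (a^n / n!)·√((n+1)/2^n). With a=10, n=7: V ≈ 496.032.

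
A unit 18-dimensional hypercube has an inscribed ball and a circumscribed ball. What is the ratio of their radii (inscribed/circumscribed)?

r_in / r_out = (1/2) / (1√18/2) = 1/√18 ≈ 0.235702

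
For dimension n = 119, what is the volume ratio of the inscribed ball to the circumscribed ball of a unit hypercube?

V_in/V_out = n^(-n/2) = 119^(-119/2) ≈ 3.19857e-124.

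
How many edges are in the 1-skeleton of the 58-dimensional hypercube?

An n-cube has n·2^(n-1) edges. With n = 58: 58·144115188075855872 = 8358680908399640576.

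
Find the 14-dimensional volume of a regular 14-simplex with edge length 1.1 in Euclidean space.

V_14 = √(15) · 1.1^14 / (14! · 2^(14/2)) ≈ 1.31803e-12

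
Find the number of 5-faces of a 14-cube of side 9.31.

Number of 5-faces = C(14,5) · 2^(14-5) = 2002 · 512 = 1025024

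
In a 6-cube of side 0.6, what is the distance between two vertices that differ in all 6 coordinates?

||(0.6,0.6,...,0.6)|| = √(6)·0.6 ≈ 1.46969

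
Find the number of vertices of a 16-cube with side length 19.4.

The 16-cube has 2^16 = 65536 vertices.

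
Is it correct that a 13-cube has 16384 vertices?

False. The 13-cube has 2^13 = 8192 vertices.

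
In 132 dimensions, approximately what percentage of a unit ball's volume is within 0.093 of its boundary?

1 - (1-0.093)^132 ≈ 0.9999974639 ≈ 99.999746%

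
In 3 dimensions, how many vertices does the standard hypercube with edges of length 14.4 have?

Each vertex is a binary string of length 3, so there are 2^3 = 8.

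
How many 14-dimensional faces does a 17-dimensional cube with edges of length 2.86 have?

Choose 14 of 17 axes to span the face (C(17,14) = 680 ways), then fix each of the remaining 3 coordinates at one of its two extreme values (2^3 = 8 ways): 680·8 = 5440.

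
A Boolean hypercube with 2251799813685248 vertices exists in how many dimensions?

Since 2^n = 2251799813685248, we have n = 51.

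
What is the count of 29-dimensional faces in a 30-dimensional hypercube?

An n-cube has C(n,k)·2^(n-k) k-faces. Here C(30,29)·2^1 = 30·2 = 60.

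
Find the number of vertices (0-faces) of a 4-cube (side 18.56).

An n-cube has C(n,k)·2^(n-k) k-faces. Here C(4,0)·2^4 = 1·16 = 16.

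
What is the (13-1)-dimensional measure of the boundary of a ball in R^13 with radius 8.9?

S = n·V_n(r)/r = 13·V_13(8.9)/8.9 (volume-to-surface relation), giving 2.92392e+12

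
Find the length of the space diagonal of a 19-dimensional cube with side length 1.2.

d = √(1.2² + 1.2² + ... + 1.2²) [19 terms] = √(19·1.2²) = 1.2√19 ≈ 5.23068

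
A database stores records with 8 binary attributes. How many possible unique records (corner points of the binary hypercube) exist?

The 8-cube has 2^8 = 256 vertices.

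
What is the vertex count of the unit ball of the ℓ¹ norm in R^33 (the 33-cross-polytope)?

Number of vertices = 2n = 66.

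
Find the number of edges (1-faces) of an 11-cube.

An n-cube has C(n,k)·2^(n-k) k-faces. Here C(11,1)·2^10 = 11·1024 = 11264.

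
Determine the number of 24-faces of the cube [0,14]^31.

Number of 24-faces = C(31,24) · 2^(31-24) = 2629575 · 128 = 336585600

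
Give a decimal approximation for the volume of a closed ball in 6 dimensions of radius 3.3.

The n-ball volume is π^(n/2)·r^n/Γ(n/2+1). With n=6, r=3.3: V ≈ 6673.94.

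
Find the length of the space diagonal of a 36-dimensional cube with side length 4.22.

d = √(4.22² + 4.22² + ... + 4.22²) [36 terms] = √(36·4.22²) = 4.22√36 = 25.32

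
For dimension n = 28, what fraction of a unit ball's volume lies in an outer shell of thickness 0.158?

1 - (1-0.158)^28 ≈ 0.991895 ≈ 99.19%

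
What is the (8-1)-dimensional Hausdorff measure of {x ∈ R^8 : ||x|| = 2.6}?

The surface area of an n-ball is 2π^(n/2) r^(n-1) / Γ(n/2). For n=8, r=2.6: 26079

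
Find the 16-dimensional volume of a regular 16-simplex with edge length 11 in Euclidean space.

For a regular n-simplex with edge a, V = (a^n / n!)·√((n+1)/2^n). With a=11, n=16: V ≈ 35.371.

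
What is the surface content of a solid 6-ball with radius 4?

S_6(4) = 2·π^(6/2)·(4)^5 / Γ(6/2) = 1024·π^3 ≈ 31750.4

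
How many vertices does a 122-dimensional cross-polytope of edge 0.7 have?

The vertices are ±e_1, ..., ±e_122, so there are 2·122 = 244.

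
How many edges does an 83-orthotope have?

The 83-cube has n·2^(n-1) = 83·2^82 = 83·4835703278458516698824704 = 401363372112056886002450432 edges.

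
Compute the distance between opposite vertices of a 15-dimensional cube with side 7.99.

d = √(7.99² + 7.99² + ... + 7.99²) [15 terms] = √(15·7.99²) = 7.99√15 ≈ 30.9451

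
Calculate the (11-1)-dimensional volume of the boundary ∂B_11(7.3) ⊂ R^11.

|∂B_11(7.3)| ≈ 8.90689e+09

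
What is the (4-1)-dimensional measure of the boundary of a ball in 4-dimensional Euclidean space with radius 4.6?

S_4(4.6) = 2·π^(4/2)·(4.6)^3 / Γ(4/2) ≈ 1921.34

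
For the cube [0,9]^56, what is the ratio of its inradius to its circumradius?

For an n-cube of any side s, the inradius is s/2 and the circumradius is s√n/2, so the ratio is 1/√56 ≈ 0.133631.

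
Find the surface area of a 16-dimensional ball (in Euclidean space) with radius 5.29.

S_16(5.29) = 2·π^(16/2)·(5.29)^15 / Γ(16/2) ≈ 2.67691e+11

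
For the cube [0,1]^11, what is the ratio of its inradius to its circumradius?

r_in = 1/2 (half the side); r_out = 1√11/2 (half the diagonal). Ratio = 1/√11 ≈ 0.301511.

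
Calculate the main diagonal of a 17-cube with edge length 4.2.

d = √(4.2² + 4.2² + ... + 4.2²) [17 terms] = √(17·4.2²) = 4.2√17 ≈ 17.317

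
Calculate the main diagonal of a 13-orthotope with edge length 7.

d = √(7² + 7² + ... + 7²) [13 terms] = √(13·7²) = 7√13 ≈ 25.2389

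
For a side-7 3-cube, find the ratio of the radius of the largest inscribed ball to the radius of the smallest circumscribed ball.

For an n-cube of any side s, the inradius is s/2 and the circumradius is s√n/2, so the ratio is 1/√3 ≈ 0.57735.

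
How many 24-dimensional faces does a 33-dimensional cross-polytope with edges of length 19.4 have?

Number of 24-faces = 2^(24+1) · C(33,24+1) = 33554432 · 13884156 = 465874968379392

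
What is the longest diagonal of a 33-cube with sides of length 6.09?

d = √(6.09² + 6.09² + ... + 6.09²) [33 terms] = √(33·6.09²) = 6.09√33 ≈ 34.9844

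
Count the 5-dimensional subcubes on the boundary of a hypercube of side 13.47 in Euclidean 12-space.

f_5(12-cube) = (12 choose 5) · 2^7 = 101376.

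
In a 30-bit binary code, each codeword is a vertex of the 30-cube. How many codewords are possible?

Each vertex is a binary string of length 30, so there are 2^30 = 1073741824.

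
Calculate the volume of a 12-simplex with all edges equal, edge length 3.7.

V = (3.7^12 / 12!) · √((12+1) / 2^12) ≈ 0.00077424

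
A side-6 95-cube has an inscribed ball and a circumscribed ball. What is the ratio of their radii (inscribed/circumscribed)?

Ratio = (s/2)/(s√95/2) = 95^(-1/2) ≈ 0.102598.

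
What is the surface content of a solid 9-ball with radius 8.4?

S_9(8.4) = 2·π^(9/2)·(8.4)^8 / Γ(9/2) ≈ 7.35859e+08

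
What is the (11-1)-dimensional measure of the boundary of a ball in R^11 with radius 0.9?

|∂B_11(0.9)| ≈ 7.22641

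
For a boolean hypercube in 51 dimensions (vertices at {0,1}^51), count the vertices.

Number of vertices = 2^51 = 2251799813685248.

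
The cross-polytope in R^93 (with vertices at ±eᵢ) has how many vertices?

An n-cross-polytope has 2n vertices; here n = 93, giving 186.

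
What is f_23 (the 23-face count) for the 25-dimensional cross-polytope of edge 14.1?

f_23(25-orthoplex) = 2^24 · (25 choose 24) = 419430400.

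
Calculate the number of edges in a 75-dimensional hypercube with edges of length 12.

An n-cube has n·2^(n-1) edges. With n = 75: 75·18889465931478580854784 = 1416709944860893564108800.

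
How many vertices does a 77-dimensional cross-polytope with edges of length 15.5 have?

The 77-dimensional cross-polytope has 2n = 2·77 = 154 vertices.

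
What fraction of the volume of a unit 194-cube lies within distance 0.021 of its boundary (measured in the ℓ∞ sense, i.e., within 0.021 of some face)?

The inner cube has side 1-2·0.021 = 0.958 and volume (0.958)^194 ≈ 0.0002426, so the shell holds 0.999757 of the volume.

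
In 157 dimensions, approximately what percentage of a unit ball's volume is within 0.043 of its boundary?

1 - (1-0.043)^157 ≈ 0.998993 ≈ 99.90%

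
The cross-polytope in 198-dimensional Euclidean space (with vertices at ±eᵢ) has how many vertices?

Number of vertices = 2n = 396.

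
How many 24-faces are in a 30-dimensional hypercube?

Number of 24-faces = C(30,24) · 2^(30-24) = 593775 · 64 = 38001600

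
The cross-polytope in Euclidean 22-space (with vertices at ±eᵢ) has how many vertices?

Number of vertices = 2n = 44.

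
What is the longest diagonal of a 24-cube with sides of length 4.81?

The space diagonal of an n-cube of side s is s√n. Here 4.81·√24 ≈ 23.5641.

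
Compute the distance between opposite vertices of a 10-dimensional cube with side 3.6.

Diagonal = √10 · 3.6 ≈ 11.3842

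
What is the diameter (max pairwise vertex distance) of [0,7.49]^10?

d = √(7.49² + 7.49² + ... + 7.49²) [10 terms] = √(10·7.49²) = 7.49√10 ≈ 23.6855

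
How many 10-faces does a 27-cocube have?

f_10(27-orthoplex) = 2^11 · (27 choose 11) = 26701608960.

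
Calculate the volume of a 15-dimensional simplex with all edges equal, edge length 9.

Volume = 9^15 · √(16/2^15) / 15! ≈ 3.47915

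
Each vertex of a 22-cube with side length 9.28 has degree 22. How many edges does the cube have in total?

The 22-cube has n·2^(n-1) = 22·2^21 = 22·2097152 = 46137344 edges.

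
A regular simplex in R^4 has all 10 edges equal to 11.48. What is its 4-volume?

For a regular n-simplex with edge a, V = (a^n / n!)·√((n+1)/2^n). With a=11.48, n=4: V ≈ 404.558.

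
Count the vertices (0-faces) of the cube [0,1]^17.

The 17-cube has 2^17 = 131072 vertices.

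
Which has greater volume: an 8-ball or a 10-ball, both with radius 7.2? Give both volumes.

V_8(7.2) ≈ 2.93122e+07. V_10(7.2) ≈ 9.54758e+08. The 10-ball is larger.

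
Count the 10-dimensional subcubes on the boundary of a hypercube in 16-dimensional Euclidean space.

f_10(16-cube) = (16 choose 10) · 2^6 = 512512.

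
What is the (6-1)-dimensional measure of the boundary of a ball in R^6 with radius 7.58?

S_6(7.58) = 2·π^(6/2)·(7.58)^5 / Γ(6/2) ≈ 775882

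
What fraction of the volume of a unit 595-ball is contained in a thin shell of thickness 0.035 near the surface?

Shell fraction = 1 - (1-0.035)^595 ≈ 0.9999999994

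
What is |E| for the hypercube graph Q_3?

Each of the 2^3 = 8 vertices has degree 3; total edges = 3·2^3/2 = 12.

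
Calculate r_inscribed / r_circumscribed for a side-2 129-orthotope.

r_in = 2/2 (half the side); r_out = 2√129/2 (half the diagonal). Ratio = 1/√129 ≈ 0.0880451.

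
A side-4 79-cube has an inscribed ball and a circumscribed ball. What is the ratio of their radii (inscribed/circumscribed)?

r_in / r_out = (4/2) / (4√79/2) = 1/√79 ≈ 0.112509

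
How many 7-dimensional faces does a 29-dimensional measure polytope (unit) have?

Number of 7-faces = C(29,7) · 2^(29-7) = 1560780 · 4194304 = 6546385797120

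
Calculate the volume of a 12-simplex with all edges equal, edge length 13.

V_12 = √(13) · 13^12 / (12! · 2^(12/2)) ≈ 2740.15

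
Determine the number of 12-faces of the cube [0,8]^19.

Number of 12-faces = C(19,12) · 2^(19-12) = 50388 · 128 = 6449664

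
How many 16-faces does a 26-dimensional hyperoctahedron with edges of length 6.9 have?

Each 16-face is the convex hull of 17 vertices, one chosen as ±e_i from each of 17 distinct axes: 2^17·C(26,17) = 409541017600.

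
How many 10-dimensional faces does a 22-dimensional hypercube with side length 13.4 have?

Choose 10 of 22 axes to span the face (C(22,10) = 646646 ways), then fix each of the remaining 12 coordinates at one of its two extreme values (2^12 = 4096 ways): 646646·4096 = 2648662016.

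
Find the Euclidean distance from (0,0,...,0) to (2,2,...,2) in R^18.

Diagonal = √18 · 2 ≈ 8.48528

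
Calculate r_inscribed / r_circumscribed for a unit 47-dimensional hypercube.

r_in / r_out = (1/2) / (1√47/2) = 1/√47 ≈ 0.145865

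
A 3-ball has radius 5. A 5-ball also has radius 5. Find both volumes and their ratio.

V_3(5) ≈ 523.599. V_5(5) ≈ 16449.3. Ratio V_3/V_5 ≈ 0.03183.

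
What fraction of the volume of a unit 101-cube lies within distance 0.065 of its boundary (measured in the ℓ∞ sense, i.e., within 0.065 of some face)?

Shell fraction = 1 - (1-0.13)^101 ≈ 0.9999992212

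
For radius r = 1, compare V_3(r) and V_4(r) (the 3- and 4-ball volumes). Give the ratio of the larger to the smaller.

V_3(1) ≈ 4.18879, V_4(1) ≈ 4.9348. The 4-ball is larger by a factor of 1.178.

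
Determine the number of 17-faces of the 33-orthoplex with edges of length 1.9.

Each 17-face is the convex hull of 18 vertices, one chosen as ±e_i from each of 18 distinct axes: 2^18·C(33,18) = 271884830638080.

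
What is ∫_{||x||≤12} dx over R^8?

V = 17915904·π^4 ≈ 1.74517e+09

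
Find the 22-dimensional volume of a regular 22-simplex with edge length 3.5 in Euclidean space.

V = (3.5^22 / 22!) · √((22+1) / 2^22) ≈ 1.94207e-12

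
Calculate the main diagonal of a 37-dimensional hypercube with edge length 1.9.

Diagonal = √37 · 1.9 ≈ 11.5572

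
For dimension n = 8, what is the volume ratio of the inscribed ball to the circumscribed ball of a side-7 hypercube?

V_in / V_out = (r_in/r_out)^8 = (1/√8)^8 = 8^(-8/2) ≈ 0.000244141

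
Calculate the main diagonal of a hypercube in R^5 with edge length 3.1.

Diagonal = √5 · 3.1 ≈ 6.93181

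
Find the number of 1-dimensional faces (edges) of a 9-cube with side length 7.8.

Each of the 2^9 = 512 vertices has degree 9; total edges = 9·2^9/2 = 2304.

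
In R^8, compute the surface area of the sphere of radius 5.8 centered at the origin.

S = n·V_n(r)/r = 8·V_8(5.8)/5.8 (volume-to-surface relation), giving 7.16926e+06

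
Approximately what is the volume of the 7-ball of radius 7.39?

V_7(7.39) = π^(7/2) · (7.39)^7 / Γ(7/2 + 1) ≈ 5.68711e+06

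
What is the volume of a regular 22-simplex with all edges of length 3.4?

V_22 = √(23) · 3.4^22 / (22! · 2^(22/2)) ≈ 1.02637e-12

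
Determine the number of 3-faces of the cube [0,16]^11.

f_3(11-cube) = (11 choose 3) · 2^8 = 42240.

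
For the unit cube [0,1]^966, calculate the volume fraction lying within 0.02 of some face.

1 - (1 - 2·0.02)^966 = 1 - 0.96^966 ≈ 1 - 7.482e-18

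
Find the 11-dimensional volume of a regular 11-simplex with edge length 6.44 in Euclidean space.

V = (6.44^11 / 11!) · √((11+1) / 2^11) ≈ 1.51536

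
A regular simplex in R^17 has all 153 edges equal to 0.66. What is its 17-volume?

V = (0.66^17 / 17!) · √((17+1) / 2^17) ≈ 2.81877e-20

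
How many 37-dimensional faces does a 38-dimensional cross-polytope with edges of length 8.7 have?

f_37(38-orthoplex) = 2^38 · (38 choose 38) = 274877906944.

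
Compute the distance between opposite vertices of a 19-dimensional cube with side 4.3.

Diagonal = √19 · 4.3 ≈ 18.7433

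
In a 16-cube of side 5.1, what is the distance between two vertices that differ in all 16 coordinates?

d = √(5.1² + 5.1² + ... + 5.1²) [16 terms] = √(16·5.1²) = 5.1√16 = 20.4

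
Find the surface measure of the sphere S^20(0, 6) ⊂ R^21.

S = n·V_n(r)/r = 21·V_21(6)/6 (volume-to-surface relation), giving 92442129447518208·π^10/8083075 ≈ 1.07101e+15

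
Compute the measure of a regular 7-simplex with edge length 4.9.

V = (4.9^7 / 7!) · √((7+1) / 2^7) ≈ 3.3642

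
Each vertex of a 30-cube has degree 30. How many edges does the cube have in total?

Each of the 2^30 = 1073741824 vertices has degree 30; total edges = 30·2^30/2 = 16106127360.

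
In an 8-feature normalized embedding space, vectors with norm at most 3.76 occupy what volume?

The n-ball volume is π^(n/2)·r^n/Γ(n/2+1). With n=8, r=3.76: V ≈ 162140.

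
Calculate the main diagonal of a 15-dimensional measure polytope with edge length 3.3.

Diagonal = √15 · 3.3 ≈ 12.7808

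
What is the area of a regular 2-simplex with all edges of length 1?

Area = (√3/4) · 1² = 0.433013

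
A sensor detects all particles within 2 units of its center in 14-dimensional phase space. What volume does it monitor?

The n-ball volume is π^(n/2)·r^n/Γ(n/2+1). With n=14, r=2: V = 1024·π^7/315 ≈ 9818.35.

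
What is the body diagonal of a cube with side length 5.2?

d = √(5.2² + 5.2² + ... + 5.2²) [3 terms] = √(3·5.2²) = 5.2√3 ≈ 9.00666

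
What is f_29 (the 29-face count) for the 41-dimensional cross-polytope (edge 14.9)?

f_29(41-orthoplex) = 2^30 · (41 choose 30) = 3392446456378949632.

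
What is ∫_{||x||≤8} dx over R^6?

V = 131072·π^3/3 ≈ 1.35468e+06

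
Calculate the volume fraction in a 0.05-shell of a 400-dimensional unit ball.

Shell fraction = 1 - (1-0.05)^400 ≈ 0.9999999988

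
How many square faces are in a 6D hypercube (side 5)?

f_2(6-cube) = (6 choose 2) · 2^4 = 240.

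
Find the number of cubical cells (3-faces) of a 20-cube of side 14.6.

An n-cube has C(n,k)·2^(n-k) k-faces. Here C(20,3)·2^17 = 1140·131072 = 149422080.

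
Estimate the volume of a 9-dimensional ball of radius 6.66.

V_9(6.66) = π^(9/2) · (6.66)^9 / Γ(9/2 + 1) ≈ 8.50327e+07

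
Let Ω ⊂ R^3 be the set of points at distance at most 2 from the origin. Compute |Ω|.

V_3(2) = π^(3/2) · (2)^3 / Γ(3/2 + 1) = 32·π/3 ≈ 33.5103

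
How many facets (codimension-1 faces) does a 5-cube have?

Number of 4-faces = C(5,4) · 2^(5-4) = 5 · 2 = 10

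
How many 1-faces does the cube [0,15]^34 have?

Number of 1-faces = C(34,1)·2^(34-1) = 34·8589934592 = 292057776128.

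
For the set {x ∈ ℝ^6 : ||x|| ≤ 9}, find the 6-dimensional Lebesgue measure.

V_6(9) = π^(6/2) · (9)^6 / Γ(6/2 + 1) = 177147·π^3/2 ≈ 2.74633e+06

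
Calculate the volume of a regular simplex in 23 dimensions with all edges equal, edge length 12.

Volume = 12^23 · √(24/2^23) / 23! ≈ 0.433446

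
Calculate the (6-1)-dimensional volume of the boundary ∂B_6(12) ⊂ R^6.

The surface area of an n-ball is 2π^(n/2) r^(n-1) / Γ(n/2). For n=6, r=12: 248832·π^3 ≈ 7.71535e+06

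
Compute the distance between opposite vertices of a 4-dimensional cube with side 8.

The space diagonal of an n-cube of side s is s√n. Here 8·√4 = 16.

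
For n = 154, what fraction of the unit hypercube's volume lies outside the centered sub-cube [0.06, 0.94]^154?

1 - (1 - 2·0.06)^154 = 1 - 0.88^154 ≈ 0.9999999972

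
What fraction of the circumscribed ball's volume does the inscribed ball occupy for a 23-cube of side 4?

V_in/V_out = n^(-n/2) = 23^(-23/2) ≈ 2.18842e-16.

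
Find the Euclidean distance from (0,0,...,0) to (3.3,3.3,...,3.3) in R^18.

||(3.3,3.3,...,3.3)|| = √(18)·3.3 ≈ 14.0007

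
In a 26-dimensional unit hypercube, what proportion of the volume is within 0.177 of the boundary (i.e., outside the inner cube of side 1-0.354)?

The inner cube has side 1-2·0.177 = 0.646 and volume (0.646)^26 ≈ 1.164e-05, so the shell holds 0.999988 of the volume.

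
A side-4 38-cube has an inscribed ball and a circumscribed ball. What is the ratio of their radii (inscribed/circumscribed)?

For an n-cube of any side s, the inradius is s/2 and the circumradius is s√n/2, so the ratio is 1/√38 ≈ 0.162221.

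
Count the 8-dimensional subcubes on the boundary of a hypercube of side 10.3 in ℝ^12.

Choose 8 of 12 axes to span the face (C(12,8) = 495 ways), then fix each of the remaining 4 coordinates at one of its two extreme values (2^4 = 16 ways): 495·16 = 7920.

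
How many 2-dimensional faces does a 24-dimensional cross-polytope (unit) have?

Number of 2-faces = 2^(2+1) · C(24,2+1) = 8 · 2024 = 16192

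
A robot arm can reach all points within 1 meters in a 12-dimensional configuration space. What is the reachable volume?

V = π^6/720 ≈ 1.33526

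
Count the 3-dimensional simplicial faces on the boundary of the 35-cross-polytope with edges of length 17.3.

Each 3-face is the convex hull of 4 vertices, one chosen as ±e_i from each of 4 distinct axes: 2^4·C(35,4) = 837760.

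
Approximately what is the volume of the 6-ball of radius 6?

Volume = π^{6/2}·(6)^6/Γ(4) = 7776·π^3 ≈ 241105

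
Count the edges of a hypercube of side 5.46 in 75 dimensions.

Each of the 2^75 = 37778931862957161709568 vertices has degree 75; total edges = 75·2^75/2 = 1416709944860893564108800.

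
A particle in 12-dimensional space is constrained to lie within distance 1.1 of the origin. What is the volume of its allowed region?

The n-ball volume is π^(n/2)·r^n/Γ(n/2+1). With n=12, r=1.1: V ≈ 4.19063.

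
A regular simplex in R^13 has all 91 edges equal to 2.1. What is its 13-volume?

Volume = 2.1^13 · √(14/2^13) / 13! ≈ 1.02551e-07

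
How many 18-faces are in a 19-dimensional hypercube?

Choose 18 of 19 axes to span the face (C(19,18) = 19 ways), then fix each of the remaining 1 coordinate at one of its two extreme values (2^1 = 2 ways): 19·2 = 38.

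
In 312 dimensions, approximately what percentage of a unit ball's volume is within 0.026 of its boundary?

1 - (1-0.026)^312 ≈ 0.999731 ≈ 99.9731%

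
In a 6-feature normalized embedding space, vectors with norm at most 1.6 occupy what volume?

V_6(1.6) = π^(6/2) · (1.6)^6 / Γ(6/2 + 1) ≈ 86.6998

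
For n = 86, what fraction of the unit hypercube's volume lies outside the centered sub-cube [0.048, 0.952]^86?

The inner cube has side 1-2·0.048 = 0.904 and volume (0.904)^86 ≈ 0.00017, so the shell holds 0.99983 of the volume.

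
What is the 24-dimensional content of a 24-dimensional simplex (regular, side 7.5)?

V = (7.5^24 / 24!) · √((24+1) / 2^24) ≈ 1.97413e-06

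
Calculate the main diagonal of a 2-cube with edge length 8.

||(8,8,...,8)|| = √(2)·8 ≈ 11.3137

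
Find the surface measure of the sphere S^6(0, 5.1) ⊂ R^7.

The surface area of an n-ball is 2π^(n/2) r^(n-1) / Γ(n/2). For n=7, r=5.1: 581968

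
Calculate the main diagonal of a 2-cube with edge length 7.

||(7,7,...,7)|| = √(2)·7 ≈ 9.89949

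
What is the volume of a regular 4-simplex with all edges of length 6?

Volume = 6^4 · √(5/2^4) / 4! ≈ 30.1869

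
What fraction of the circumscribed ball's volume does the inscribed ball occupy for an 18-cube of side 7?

Volume scales as r^n, and r_in/r_out = 1/√18, giving (1/√18)^18 ≈ 5.04136e-12.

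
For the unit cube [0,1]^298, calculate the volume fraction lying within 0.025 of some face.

Shell fraction = 1 - (1-0.05)^298 ≈ 0.99999977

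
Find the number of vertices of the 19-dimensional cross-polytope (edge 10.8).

The vertices are ±e_1, ..., ±e_19, so there are 2·19 = 38.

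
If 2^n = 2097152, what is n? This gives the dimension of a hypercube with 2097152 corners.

n = log_2(2097152) = 21.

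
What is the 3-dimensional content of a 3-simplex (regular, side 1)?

Volume = (√2/12) · 1³ = 0.117851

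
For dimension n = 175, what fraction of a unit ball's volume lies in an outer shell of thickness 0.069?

1 - (1-0.069)^175 ≈ 0.9999963171 ≈ 99.999632%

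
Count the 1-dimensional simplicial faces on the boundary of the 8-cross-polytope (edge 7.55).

An n-cross-polytope has 2^(k+1)·C(n,k+1) k-faces. Here 2^2·C(8,2) = 4·28 = 112.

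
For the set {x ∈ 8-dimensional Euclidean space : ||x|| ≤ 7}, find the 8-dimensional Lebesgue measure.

The n-ball volume is π^(n/2)·r^n/Γ(n/2+1). With n=8, r=7: V = 5764801·π^4/24 ≈ 2.33977e+07.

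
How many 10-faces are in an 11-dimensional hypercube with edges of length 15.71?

Choose 10 of 11 axes to span the face (C(11,10) = 11 ways), then fix each of the remaining 1 coordinate at one of its two extreme values (2^1 = 2 ways): 11·2 = 22.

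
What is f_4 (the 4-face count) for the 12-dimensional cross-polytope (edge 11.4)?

Each 4-face is the convex hull of 5 vertices, one chosen as ±e_i from each of 5 distinct axes: 2^5·C(12,5) = 25344.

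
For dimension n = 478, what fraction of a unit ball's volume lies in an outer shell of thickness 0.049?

1 - (1-0.049)^478 ≈ 1 - 3.718e-11 ≈ (100 - 3.72e-09)%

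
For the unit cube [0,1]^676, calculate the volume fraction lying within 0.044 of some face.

Shell fraction = 1 - (1-0.088)^676 ≈ 1 - 9.047e-28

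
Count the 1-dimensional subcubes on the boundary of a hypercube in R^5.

f_1(5-cube) = (5 choose 1) · 2^4 = 80.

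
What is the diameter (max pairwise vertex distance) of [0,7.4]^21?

The space diagonal of an n-cube of side s is s√n. Here 7.4·√21 ≈ 33.9111.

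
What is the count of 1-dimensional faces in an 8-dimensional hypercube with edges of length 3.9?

Number of 1-faces = C(8,1) · 2^(8-1) = 8 · 128 = 1024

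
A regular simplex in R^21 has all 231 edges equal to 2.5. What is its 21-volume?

V_21 = √(22) · 2.5^21 / (21! · 2^(21/2)) ≈ 1.44143e-14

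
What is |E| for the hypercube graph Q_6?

Number of 1-faces = C(6,1)·2^(6-1) = 6·32 = 192.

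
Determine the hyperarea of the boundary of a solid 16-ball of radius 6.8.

S_16(6.8) = 2·π^(16/2)·(6.8)^15 / Γ(16/2) ≈ 1.15726e+13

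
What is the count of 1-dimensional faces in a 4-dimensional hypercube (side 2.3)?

Choose 1 of 4 axes to span the face (C(4,1) = 4 ways), then fix each of the remaining 3 coordinates at one of its two extreme values (2^3 = 8 ways): 4·8 = 32.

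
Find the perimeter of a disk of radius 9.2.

|∂B_2(9.2)| = 2πr = 2π·9.2 ≈ 57.8053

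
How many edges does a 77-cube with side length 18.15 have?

The 77-cube has n·2^(n-1) = 77·2^76 = 77·75557863725914323419136 = 5817955506895402903273472 edges.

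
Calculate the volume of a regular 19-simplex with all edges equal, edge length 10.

Volume = 10^19 · √(20/2^19) / 19! ≈ 0.507733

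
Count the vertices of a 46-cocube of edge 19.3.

The 46-dimensional cross-polytope has 2n = 2·46 = 92 vertices.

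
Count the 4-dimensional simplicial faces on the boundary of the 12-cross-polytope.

An n-cross-polytope has 2^(k+1)·C(n,k+1) k-faces. Here 2^5·C(12,5) = 32·792 = 25344.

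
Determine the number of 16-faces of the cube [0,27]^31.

An n-cube has C(n,k)·2^(n-k) k-faces. Here C(31,16)·2^15 = 300540195·32768 = 9848101109760.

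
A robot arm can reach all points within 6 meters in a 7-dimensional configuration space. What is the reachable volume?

V = 1492992·π^3/35 ≈ 1.32263e+06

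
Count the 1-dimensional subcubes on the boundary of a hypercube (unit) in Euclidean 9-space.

Number of 1-faces = C(9,1) · 2^(9-1) = 9 · 256 = 2304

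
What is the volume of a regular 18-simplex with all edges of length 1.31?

For a regular n-simplex with edge a, V = (a^n / n!)·√((n+1)/2^n). With a=1.31, n=18: V ≈ 1.71652e-16.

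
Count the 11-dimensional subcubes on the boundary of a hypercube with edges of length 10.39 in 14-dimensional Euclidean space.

An n-cube has C(n,k)·2^(n-k) k-faces. Here C(14,11)·2^3 = 364·8 = 2912.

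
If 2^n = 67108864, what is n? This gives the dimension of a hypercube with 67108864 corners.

n = log_2(67108864) = 26.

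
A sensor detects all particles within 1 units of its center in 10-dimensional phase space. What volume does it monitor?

Volume = π^{10/2}·(1)^10/Γ(6) = π^5/120 ≈ 2.55016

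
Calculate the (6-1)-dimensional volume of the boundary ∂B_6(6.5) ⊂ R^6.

|∂B_6(6.5)| = 371293·π^3/32 ≈ 359763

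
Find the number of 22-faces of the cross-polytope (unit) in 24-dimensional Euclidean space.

f_22(24-orthoplex) = 2^23 · (24 choose 23) = 201326592.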